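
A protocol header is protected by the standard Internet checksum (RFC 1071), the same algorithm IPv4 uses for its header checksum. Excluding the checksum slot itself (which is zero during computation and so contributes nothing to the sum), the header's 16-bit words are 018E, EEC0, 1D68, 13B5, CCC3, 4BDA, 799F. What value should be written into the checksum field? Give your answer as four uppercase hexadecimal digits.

4C56

One's-complement addition (fold any carry out of bit 15 back into bit 0):
  0x018E + 0xEEC0 = 0x0F04E
  0xF04E + 0x1D68 = 0x10DB6 → wrap carry → 0x0DB7
  0x0DB7 + 0x13B5 = 0x0216C
  0x216C + 0xCCC3 = 0x0EE2F
  0xEE2F + 0x4BDA = 0x13A09 → wrap carry → 0x3A0A
  0x3A0A + 0x799F = 0x0B3A9
One's-complement sum = 0xB3A9.
Checksum = ~0xB3A9 & 0xFFFF = 0x4C56.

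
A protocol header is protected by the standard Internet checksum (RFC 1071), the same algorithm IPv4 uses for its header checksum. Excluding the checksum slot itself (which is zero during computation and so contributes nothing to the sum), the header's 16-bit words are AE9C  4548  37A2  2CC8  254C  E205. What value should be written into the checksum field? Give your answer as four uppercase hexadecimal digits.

A05E

One's-complement addition (fold any carry out of bit 15 back into bit 0):
  0xAE9C + 0x4548 = 0x0F3E4
  0xF3E4 + 0x37A2 = 0x12B86 → wrap carry → 0x2B87
  0x2B87 + 0x2CC8 = 0x0584F
  0x584F + 0x254C = 0x07D9B
  0x7D9B + 0xE205 = 0x15FA0 → wrap carry → 0x5FA1
One's-complement sum = 0x5FA1.
Checksum = ~0x5FA1 & 0xFFFF = 0xA05E.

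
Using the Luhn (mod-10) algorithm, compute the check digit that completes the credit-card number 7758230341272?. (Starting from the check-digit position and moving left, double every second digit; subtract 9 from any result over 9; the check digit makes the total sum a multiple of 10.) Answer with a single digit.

Partial digits right→left: 2 7 2 1 4 3 0 3 2 8 5 7 7
Double every second digit counting from the check-digit position (so the 1st, 3rd, 5th, ... of the partial from the right).
  doubled (with −9 where >9): 4 4 8 0 4 1 5 → sum 26
  kept as-is: 7 1 3 3 8 7 → sum 29
Total = 26 + 29 = 55.
Check digit = (10 − (55 mod 10)) mod 10 = 5.

5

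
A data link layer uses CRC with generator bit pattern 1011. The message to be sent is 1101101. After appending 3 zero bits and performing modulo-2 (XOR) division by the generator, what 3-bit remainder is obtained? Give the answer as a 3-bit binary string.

Append 3 zeros: 1101101000. Divide by 1011 (XOR where the leading bit is 1):
  pos 0: 1101 XOR 1011 = 0110
  pos 1: 1101 XOR 1011 = 0110
  pos 2: 1100 XOR 1011 = 0111
  pos 3: 1111 XOR 1011 = 0100
  pos 4: 1000 XOR 1011 = 0011
  pos 6: 1100 XOR 1011 = 0111
Remainder (last 3 bits) = 111. This is the CRC / FCS.

111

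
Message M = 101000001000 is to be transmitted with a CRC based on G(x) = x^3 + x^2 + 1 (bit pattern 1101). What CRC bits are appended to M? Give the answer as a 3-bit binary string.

Append 3 zeros: 101000001000000. Divide by 1101 (XOR where the leading bit is 1):
  pos 0: 1010 XOR 1101 = 0111
  pos 1: 1110 XOR 1101 = 0011
  pos 3: 1100 XOR 1101 = 0001
  pos 6: 1010 XOR 1101 = 0111
  pos 7: 1110 XOR 1101 = 0011
  pos 9: 1100 XOR 1101 = 0001
Remainder (last 3 bits) = 100. This is the CRC / FCS.

100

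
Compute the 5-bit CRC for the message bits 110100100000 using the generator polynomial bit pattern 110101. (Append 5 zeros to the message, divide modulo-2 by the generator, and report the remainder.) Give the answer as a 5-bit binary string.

Append 5 zeros: 11010010000000000. Divide by 110101 (XOR where the leading bit is 1):
  pos 0: 110100 XOR 110101 = 000001
  pos 5: 110000 XOR 110101 = 000101
  pos 8: 101000 XOR 110101 = 011101
  pos 9: 111010 XOR 110101 = 001111
  pos 11: 111100 XOR 110101 = 001001
Remainder (last 5 bits) = 01001. This is the CRC / FCS.

01001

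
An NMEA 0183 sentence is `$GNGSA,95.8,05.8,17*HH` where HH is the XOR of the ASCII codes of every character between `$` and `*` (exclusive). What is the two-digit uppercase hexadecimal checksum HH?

7F

XOR the ASCII codes of the payload characters:
  'G' = 0x47 → acc = 0x47
  'N' = 0x4E → acc = 0x09
  'G' = 0x47 → acc = 0x4E
  'S' = 0x53 → acc = 0x1D
  'A' = 0x41 → acc = 0x5C
  ',' = 0x2C → acc = 0x70
  '9' = 0x39 → acc = 0x49
  '5' = 0x35 → acc = 0x7C
  '.' = 0x2E → acc = 0x52
  '8' = 0x38 → acc = 0x6A
  ',' = 0x2C → acc = 0x46
  '0' = 0x30 → acc = 0x76
  '5' = 0x35 → acc = 0x43
  '.' = 0x2E → acc = 0x6D
  '8' = 0x38 → acc = 0x55
  ',' = 0x2C → acc = 0x79
  '1' = 0x31 → acc = 0x48
  '7' = 0x37 → acc = 0x7F
Checksum = 0x7F.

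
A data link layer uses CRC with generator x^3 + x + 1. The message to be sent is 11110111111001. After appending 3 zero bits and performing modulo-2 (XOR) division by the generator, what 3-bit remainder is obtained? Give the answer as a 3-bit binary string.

Append 3 zeros: 11110111111001000. Divide by 1011 (XOR where the leading bit is 1):
  pos 0: 1111 XOR 1011 = 0100
  pos 1: 1000 XOR 1011 = 0011
  pos 3: 1111 XOR 1011 = 0100
  pos 4: 1001 XOR 1011 = 0010
  pos 6: 1011 XOR 1011 = 0000
  pos 10: 1001 XOR 1011 = 0010
  pos 12: 1000 XOR 1011 = 0011
Remainder (last 3 bits) = 110. This is the CRC / FCS.

110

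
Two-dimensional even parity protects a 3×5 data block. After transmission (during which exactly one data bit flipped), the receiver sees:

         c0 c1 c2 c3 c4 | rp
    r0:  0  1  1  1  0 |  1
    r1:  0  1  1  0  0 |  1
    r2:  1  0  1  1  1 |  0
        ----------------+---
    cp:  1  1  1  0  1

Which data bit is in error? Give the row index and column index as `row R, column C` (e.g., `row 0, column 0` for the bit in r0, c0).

Recompute each row's even parity and compare to rp:
  r0: data parity 1, sent rp 1 → ok
  r1: data parity 0, sent rp 1 → mismatch
  r2: data parity 0, sent rp 0 → ok
Recompute each column's even parity and compare to cp:
  c0: data parity 1, sent cp 1 → ok
  c1: data parity 0, sent cp 1 → mismatch
  c2: data parity 1, sent cp 1 → ok
  c3: data parity 0, sent cp 0 → ok
  c4: data parity 1, sent cp 1 → ok
Exactly one row (r1) and one column (c1) fail → the flipped bit is at their intersection.

row 1, column 1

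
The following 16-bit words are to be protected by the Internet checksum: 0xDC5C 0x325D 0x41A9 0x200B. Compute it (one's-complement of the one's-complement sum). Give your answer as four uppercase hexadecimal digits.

One's-complement addition (fold any carry out of bit 15 back into bit 0):
  0xDC5C + 0x325D = 0x10EB9 → wrap carry → 0x0EBA
  0x0EBA + 0x41A9 = 0x05063
  0x5063 + 0x200B = 0x0706E
One's-complement sum = 0x706E.
Checksum = ~0x706E & 0xFFFF = 0x8F91.

8F91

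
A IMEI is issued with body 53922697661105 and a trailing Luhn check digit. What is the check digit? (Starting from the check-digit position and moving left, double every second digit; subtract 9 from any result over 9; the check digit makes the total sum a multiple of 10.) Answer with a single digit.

Partial digits right→left: 5 0 1 1 6 6 7 9 6 2 2 9 3 5
Double every second digit counting from the check-digit position (so the 1st, 3rd, 5th, ... of the partial from the right).
  doubled (with −9 where >9): 1 2 3 5 3 4 6 → sum 24
  kept as-is: 0 1 6 9 2 9 5 → sum 32
Total = 24 + 32 = 56.
Check digit = (10 − (56 mod 10)) mod 10 = 4.

4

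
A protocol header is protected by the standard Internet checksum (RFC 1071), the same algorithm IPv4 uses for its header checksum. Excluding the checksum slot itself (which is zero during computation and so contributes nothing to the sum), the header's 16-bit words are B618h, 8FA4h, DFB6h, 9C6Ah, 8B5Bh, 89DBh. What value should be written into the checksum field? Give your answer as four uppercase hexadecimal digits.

28EA

One's-complement addition (fold any carry out of bit 15 back into bit 0):
  0xB618 + 0x8FA4 = 0x145BC → wrap carry → 0x45BD
  0x45BD + 0xDFB6 = 0x12573 → wrap carry → 0x2574
  0x2574 + 0x9C6A = 0x0C1DE
  0xC1DE + 0x8B5B = 0x14D39 → wrap carry → 0x4D3A
  0x4D3A + 0x89DB = 0x0D715
One's-complement sum = 0xD715.
Checksum = ~0xD715 & 0xFFFF = 0x28EA.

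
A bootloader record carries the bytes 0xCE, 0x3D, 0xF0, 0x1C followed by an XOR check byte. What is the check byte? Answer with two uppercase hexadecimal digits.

XOR the bytes together:
  start with 0xCE
  0xCE ⊕ 0x3D = 0xF3
  0xF3 ⊕ 0xF0 = 0x03
  0x03 ⊕ 0x1C = 0x1F

1F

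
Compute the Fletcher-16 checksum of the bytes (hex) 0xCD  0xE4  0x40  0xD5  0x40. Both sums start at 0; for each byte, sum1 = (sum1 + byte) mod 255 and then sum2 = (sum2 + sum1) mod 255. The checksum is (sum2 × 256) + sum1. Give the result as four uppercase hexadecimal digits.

4509

Running sums (mod 255):
  after byte 0 (0xCD): sum1=205, sum2=205
  after byte 1 (0xE4): sum1=178, sum2=128
  after byte 2 (0x40): sum1=242, sum2=115
  after byte 3 (0xD5): sum1=200, sum2=60
  after byte 4 (0x40): sum1=9, sum2=69
Checksum = sum2·256 + sum1 = 69·256 + 9 = 17673 = 0x4509.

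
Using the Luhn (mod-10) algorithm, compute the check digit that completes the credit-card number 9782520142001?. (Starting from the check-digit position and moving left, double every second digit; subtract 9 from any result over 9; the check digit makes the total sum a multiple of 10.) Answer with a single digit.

Partial digits right→left: 1 0 0 2 4 1 0 2 5 2 8 7 9
Double every second digit counting from the check-digit position (so the 1st, 3rd, 5th, ... of the partial from the right).
  doubled (with −9 where >9): 2 0 8 0 1 7 9 → sum 27
  kept as-is: 0 2 1 2 2 7 → sum 14
Total = 27 + 14 = 41.
Check digit = (10 − (41 mod 10)) mod 10 = 9.

9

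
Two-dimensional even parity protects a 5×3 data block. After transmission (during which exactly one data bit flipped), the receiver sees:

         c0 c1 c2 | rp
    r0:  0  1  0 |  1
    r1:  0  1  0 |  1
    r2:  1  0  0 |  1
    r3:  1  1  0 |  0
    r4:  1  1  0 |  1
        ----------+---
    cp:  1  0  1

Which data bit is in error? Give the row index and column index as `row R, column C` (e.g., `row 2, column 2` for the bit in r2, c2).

Recompute each row's even parity and compare to rp:
  r0: data parity 1, sent rp 1 → ok
  r1: data parity 1, sent rp 1 → ok
  r2: data parity 1, sent rp 1 → ok
  r3: data parity 0, sent rp 0 → ok
  r4: data parity 0, sent rp 1 → mismatch
Recompute each column's even parity and compare to cp:
  c0: data parity 1, sent cp 1 → ok
  c1: data parity 0, sent cp 0 → ok
  c2: data parity 0, sent cp 1 → mismatch
Exactly one row (r4) and one column (c2) fail → the flipped bit is at their intersection.

row 4, column 2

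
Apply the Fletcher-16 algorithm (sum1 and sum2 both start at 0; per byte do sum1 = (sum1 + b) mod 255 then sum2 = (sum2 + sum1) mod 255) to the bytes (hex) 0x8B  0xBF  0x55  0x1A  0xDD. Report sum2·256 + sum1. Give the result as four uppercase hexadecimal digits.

CA98

Running sums (mod 255):
  after byte 0 (0x8B): sum1=139, sum2=139
  after byte 1 (0xBF): sum1=75, sum2=214
  after byte 2 (0x55): sum1=160, sum2=119
  after byte 3 (0x1A): sum1=186, sum2=50
  after byte 4 (0xDD): sum1=152, sum2=202
Checksum = sum2·256 + sum1 = 202·256 + 152 = 51864 = 0xCA98.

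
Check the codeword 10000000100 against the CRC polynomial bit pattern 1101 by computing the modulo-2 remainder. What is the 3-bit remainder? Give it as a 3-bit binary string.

Modulo-2 division of 10000000100 by 1101:
  pos 0: 1000 XOR 1101 = 0101
  pos 1: 1010 XOR 1101 = 0111
  pos 2: 1110 XOR 1101 = 0011
  pos 4: 1100 XOR 1101 = 0001
  pos 7: 1100 XOR 1101 = 0001
Remainder = 001 (nonzero — an error is detected).

001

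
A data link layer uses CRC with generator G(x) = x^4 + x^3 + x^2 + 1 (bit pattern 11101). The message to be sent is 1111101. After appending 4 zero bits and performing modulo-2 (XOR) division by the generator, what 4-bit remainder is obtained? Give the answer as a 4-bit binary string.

1100

Append 4 zeros: 11111010000. Divide by 11101 (XOR where the leading bit is 1):
  pos 0: 11111 XOR 11101 = 00010
  pos 3: 10010 XOR 11101 = 01111
  pos 4: 11110 XOR 11101 = 00011
Remainder (last 4 bits) = 1100. This is the CRC / FCS.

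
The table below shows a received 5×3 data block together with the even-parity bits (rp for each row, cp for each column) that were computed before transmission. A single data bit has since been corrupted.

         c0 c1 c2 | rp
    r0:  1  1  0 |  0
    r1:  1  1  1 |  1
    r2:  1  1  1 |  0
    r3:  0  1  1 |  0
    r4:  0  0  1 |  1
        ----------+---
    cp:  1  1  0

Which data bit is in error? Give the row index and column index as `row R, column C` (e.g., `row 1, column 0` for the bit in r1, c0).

Recompute each row's even parity and compare to rp:
  r0: data parity 0, sent rp 0 → ok
  r1: data parity 1, sent rp 1 → ok
  r2: data parity 1, sent rp 0 → mismatch
  r3: data parity 0, sent rp 0 → ok
  r4: data parity 1, sent rp 1 → ok
Recompute each column's even parity and compare to cp:
  c0: data parity 1, sent cp 1 → ok
  c1: data parity 0, sent cp 1 → mismatch
  c2: data parity 0, sent cp 0 → ok
Exactly one row (r2) and one column (c1) fail → the flipped bit is at their intersection.

row 2, column 1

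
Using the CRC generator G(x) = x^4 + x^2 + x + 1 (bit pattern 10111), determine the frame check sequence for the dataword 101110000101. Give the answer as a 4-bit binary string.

Append 4 zeros: 1011100001010000. Divide by 10111 (XOR where the leading bit is 1):
  pos 0: 10111 XOR 10111 = 00000
  pos 9: 10100 XOR 10111 = 00011
Remainder (last 4 bits) = 1100. This is the CRC / FCS.

1100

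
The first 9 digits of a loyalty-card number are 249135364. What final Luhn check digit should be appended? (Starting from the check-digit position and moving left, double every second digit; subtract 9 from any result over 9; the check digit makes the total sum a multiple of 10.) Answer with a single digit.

Partial digits right→left: 4 6 3 5 3 1 9 4 2
Double every second digit counting from the check-digit position (so the 1st, 3rd, 5th, ... of the partial from the right).
  doubled (with −9 where >9): 8 6 6 9 4 → sum 33
  kept as-is: 6 5 1 4 → sum 16
Total = 33 + 16 = 49.
Check digit = (10 − (49 mod 10)) mod 10 = 1.

1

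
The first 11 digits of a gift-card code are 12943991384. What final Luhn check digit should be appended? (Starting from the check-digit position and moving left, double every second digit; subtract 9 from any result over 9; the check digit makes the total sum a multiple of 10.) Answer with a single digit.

6

Partial digits right→left: 4 8 3 1 9 9 3 4 9 2 1
Double every second digit counting from the check-digit position (so the 1st, 3rd, 5th, ... of the partial from the right).
  doubled (with −9 where >9): 8 6 9 6 9 2 → sum 40
  kept as-is: 8 1 9 4 2 → sum 24
Total = 40 + 24 = 64.
Check digit = (10 − (64 mod 10)) mod 10 = 6.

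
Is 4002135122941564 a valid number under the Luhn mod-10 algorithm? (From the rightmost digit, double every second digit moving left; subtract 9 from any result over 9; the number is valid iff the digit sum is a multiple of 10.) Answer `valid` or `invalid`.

From the right, keep odd positions and double even positions (subtract 9 from any doubled value over 9):
  doubled (positions 2,4,...): 3 2 9 4 1 2 0 8 → sum 29
  kept (positions 1,3,...): 4 5 4 2 1 3 2 0 → sum 21
Total = 50.
50 mod 10 = 0, so the number is valid.

valid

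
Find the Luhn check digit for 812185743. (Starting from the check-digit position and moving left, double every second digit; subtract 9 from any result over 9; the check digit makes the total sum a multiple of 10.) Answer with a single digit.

0

Partial digits right→left: 3 4 7 5 8 1 2 1 8
Double every second digit counting from the check-digit position (so the 1st, 3rd, 5th, ... of the partial from the right).
  doubled (with −9 where >9): 6 5 7 4 7 → sum 29
  kept as-is: 4 5 1 1 → sum 11
Total = 29 + 11 = 40.
Check digit = (10 − (40 mod 10)) mod 10 = 0.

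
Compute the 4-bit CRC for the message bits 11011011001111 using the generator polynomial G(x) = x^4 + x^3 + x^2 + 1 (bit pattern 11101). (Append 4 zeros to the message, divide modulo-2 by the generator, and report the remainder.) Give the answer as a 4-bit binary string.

Append 4 zeros: 110110110011110000. Divide by 11101 (XOR where the leading bit is 1):
  pos 0: 11011 XOR 11101 = 00110
  pos 2: 11001 XOR 11101 = 00100
  pos 4: 10010 XOR 11101 = 01111
  pos 5: 11110 XOR 11101 = 00011
  pos 8: 11111 XOR 11101 = 00010
  pos 11: 10100 XOR 11101 = 01001
  pos 12: 10010 XOR 11101 = 01111
  pos 13: 11110 XOR 11101 = 00011
Remainder (last 4 bits) = 0011. This is the CRC / FCS.

0011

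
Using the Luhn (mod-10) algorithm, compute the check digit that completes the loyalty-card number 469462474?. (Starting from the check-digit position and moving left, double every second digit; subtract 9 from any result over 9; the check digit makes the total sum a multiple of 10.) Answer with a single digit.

5

Partial digits right→left: 4 7 4 2 6 4 9 6 4
Double every second digit counting from the check-digit position (so the 1st, 3rd, 5th, ... of the partial from the right).
  doubled (with −9 where >9): 8 8 3 9 8 → sum 36
  kept as-is: 7 2 4 6 → sum 19
Total = 36 + 19 = 55.
Check digit = (10 − (55 mod 10)) mod 10 = 5.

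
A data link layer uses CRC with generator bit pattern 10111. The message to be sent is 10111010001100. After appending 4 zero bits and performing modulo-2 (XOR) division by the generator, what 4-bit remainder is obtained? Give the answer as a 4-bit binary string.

Append 4 zeros: 101110100011000000. Divide by 10111 (XOR where the leading bit is 1):
  pos 0: 10111 XOR 10111 = 00000
  pos 6: 10001 XOR 10111 = 00110
  pos 8: 11010 XOR 10111 = 01101
  pos 9: 11010 XOR 10111 = 01101
  pos 10: 11010 XOR 10111 = 01101
  pos 11: 11010 XOR 10111 = 01101
  pos 12: 11010 XOR 10111 = 01101
  pos 13: 11010 XOR 10111 = 01101
Remainder (last 4 bits) = 1101. This is the CRC / FCS.

1101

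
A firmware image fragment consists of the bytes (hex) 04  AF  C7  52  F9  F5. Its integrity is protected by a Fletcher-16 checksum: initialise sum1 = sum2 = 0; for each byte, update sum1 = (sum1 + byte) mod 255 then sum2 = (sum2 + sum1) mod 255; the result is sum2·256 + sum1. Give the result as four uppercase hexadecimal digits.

Running sums (mod 255):
  after byte 0 (04): sum1=4, sum2=4
  after byte 1 (AF): sum1=179, sum2=183
  after byte 2 (C7): sum1=123, sum2=51
  after byte 3 (52): sum1=205, sum2=1
  after byte 4 (F9): sum1=199, sum2=200
  after byte 5 (F5): sum1=189, sum2=134
Checksum = sum2·256 + sum1 = 134·256 + 189 = 34493 = 0x86BD.

86BD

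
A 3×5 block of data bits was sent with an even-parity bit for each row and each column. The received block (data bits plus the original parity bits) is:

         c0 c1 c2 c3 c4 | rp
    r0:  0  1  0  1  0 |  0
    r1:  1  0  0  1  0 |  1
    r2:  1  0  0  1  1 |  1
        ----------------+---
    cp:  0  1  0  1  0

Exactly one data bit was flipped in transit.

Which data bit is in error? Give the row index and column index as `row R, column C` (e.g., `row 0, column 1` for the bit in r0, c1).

Recompute each row's even parity and compare to rp:
  r0: data parity 0, sent rp 0 → ok
  r1: data parity 0, sent rp 1 → mismatch
  r2: data parity 1, sent rp 1 → ok
Recompute each column's even parity and compare to cp:
  c0: data parity 0, sent cp 0 → ok
  c1: data parity 1, sent cp 1 → ok
  c2: data parity 0, sent cp 0 → ok
  c3: data parity 1, sent cp 1 → ok
  c4: data parity 1, sent cp 0 → mismatch
Exactly one row (r1) and one column (c4) fail → the flipped bit is at their intersection.

row 1, column 4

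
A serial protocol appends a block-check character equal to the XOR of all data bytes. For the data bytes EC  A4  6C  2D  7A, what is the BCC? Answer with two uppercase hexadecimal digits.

73

XOR the bytes together:
  start with 0xEC
  0xEC ⊕ 0xA4 = 0x48
  0x48 ⊕ 0x6C = 0x24
  0x24 ⊕ 0x2D = 0x09
  0x09 ⊕ 0x7A = 0x73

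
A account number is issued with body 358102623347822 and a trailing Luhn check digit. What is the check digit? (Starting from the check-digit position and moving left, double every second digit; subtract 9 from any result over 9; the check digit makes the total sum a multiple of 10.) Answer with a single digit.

7

Partial digits right→left: 2 2 8 7 4 3 3 2 6 2 0 1 8 5 3
Double every second digit counting from the check-digit position (so the 1st, 3rd, 5th, ... of the partial from the right).
  doubled (with −9 where >9): 4 7 8 6 3 0 7 6 → sum 41
  kept as-is: 2 7 3 2 2 1 5 → sum 22
Total = 41 + 22 = 63.
Check digit = (10 − (63 mod 10)) mod 10 = 7.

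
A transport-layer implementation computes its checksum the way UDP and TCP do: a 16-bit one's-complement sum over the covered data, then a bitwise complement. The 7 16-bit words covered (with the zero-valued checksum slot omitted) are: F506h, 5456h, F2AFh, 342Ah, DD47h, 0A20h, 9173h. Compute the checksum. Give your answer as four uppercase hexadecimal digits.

16ED

One's-complement addition (fold any carry out of bit 15 back into bit 0):
  0xF506 + 0x5456 = 0x1495C → wrap carry → 0x495D
  0x495D + 0xF2AF = 0x13C0C → wrap carry → 0x3C0D
  0x3C0D + 0x342A = 0x07037
  0x7037 + 0xDD47 = 0x14D7E → wrap carry → 0x4D7F
  0x4D7F + 0x0A20 = 0x0579F
  0x579F + 0x9173 = 0x0E912
One's-complement sum = 0xE912.
Checksum = ~0xE912 & 0xFFFF = 0x16ED.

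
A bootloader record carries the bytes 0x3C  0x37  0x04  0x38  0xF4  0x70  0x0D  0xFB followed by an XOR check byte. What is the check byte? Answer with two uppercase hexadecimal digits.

XOR the bytes together:
  start with 0x3C
  0x3C ⊕ 0x37 = 0x0B
  0x0B ⊕ 0x04 = 0x0F
  0x0F ⊕ 0x38 = 0x37
  0x37 ⊕ 0xF4 = 0xC3
  0xC3 ⊕ 0x70 = 0xB3
  0xB3 ⊕ 0x0D = 0xBE
  0xBE ⊕ 0xFB = 0x45

45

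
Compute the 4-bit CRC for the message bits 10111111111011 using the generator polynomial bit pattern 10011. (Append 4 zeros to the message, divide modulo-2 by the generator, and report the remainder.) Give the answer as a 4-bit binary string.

0110

Append 4 zeros: 101111111110110000. Divide by 10011 (XOR where the leading bit is 1):
  pos 0: 10111 XOR 10011 = 00100
  pos 2: 10011 XOR 10011 = 00000
  pos 7: 11110 XOR 10011 = 01101
  pos 8: 11011 XOR 10011 = 01000
  pos 9: 10001 XOR 10011 = 00010
  pos 12: 10000 XOR 10011 = 00011
Remainder (last 4 bits) = 0110. This is the CRC / FCS.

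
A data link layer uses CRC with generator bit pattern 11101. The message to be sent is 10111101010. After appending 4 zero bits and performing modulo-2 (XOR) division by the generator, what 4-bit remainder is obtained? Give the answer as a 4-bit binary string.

0001

Append 4 zeros: 101111010100000. Divide by 11101 (XOR where the leading bit is 1):
  pos 0: 10111 XOR 11101 = 01010
  pos 1: 10101 XOR 11101 = 01000
  pos 2: 10000 XOR 11101 = 01101
  pos 3: 11011 XOR 11101 = 00110
  pos 5: 11001 XOR 11101 = 00100
  pos 7: 10000 XOR 11101 = 01101
  pos 8: 11010 XOR 11101 = 00111
  pos 10: 11100 XOR 11101 = 00001
Remainder (last 4 bits) = 0001. This is the CRC / FCS.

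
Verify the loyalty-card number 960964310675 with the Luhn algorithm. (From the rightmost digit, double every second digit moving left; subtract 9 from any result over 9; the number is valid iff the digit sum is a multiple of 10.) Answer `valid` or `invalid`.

From the right, keep odd positions and double even positions (subtract 9 from any doubled value over 9):
  doubled (positions 2,4,...): 5 0 6 3 0 9 → sum 23
  kept (positions 1,3,...): 5 6 1 4 9 6 → sum 31
Total = 54.
54 mod 10 = 4, so the number is invalid.

invalid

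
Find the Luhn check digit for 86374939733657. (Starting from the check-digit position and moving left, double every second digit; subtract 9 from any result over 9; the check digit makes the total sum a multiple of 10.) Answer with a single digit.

7

Partial digits right→left: 7 5 6 3 3 7 9 3 9 4 7 3 6 8
Double every second digit counting from the check-digit position (so the 1st, 3rd, 5th, ... of the partial from the right).
  doubled (with −9 where >9): 5 3 6 9 9 5 3 → sum 40
  kept as-is: 5 3 7 3 4 3 8 → sum 33
Total = 40 + 33 = 73.
Check digit = (10 − (73 mod 10)) mod 10 = 7.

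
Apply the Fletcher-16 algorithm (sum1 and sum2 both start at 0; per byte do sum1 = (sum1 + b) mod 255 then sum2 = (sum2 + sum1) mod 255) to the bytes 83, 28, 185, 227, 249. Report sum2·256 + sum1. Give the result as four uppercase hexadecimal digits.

Running sums (mod 255):
  after byte 0 (83): sum1=83, sum2=83
  after byte 1 (28): sum1=111, sum2=194
  after byte 2 (185): sum1=41, sum2=235
  after byte 3 (227): sum1=13, sum2=248
  after byte 4 (249): sum1=7, sum2=0
Checksum = sum2·256 + sum1 = 0·256 + 7 = 7 = 0x0007.

0007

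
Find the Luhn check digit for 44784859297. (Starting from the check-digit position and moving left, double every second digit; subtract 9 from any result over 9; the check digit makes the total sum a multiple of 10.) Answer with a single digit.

1

Partial digits right→left: 7 9 2 9 5 8 4 8 7 4 4
Double every second digit counting from the check-digit position (so the 1st, 3rd, 5th, ... of the partial from the right).
  doubled (with −9 where >9): 5 4 1 8 5 8 → sum 31
  kept as-is: 9 9 8 8 4 → sum 38
Total = 31 + 38 = 69.
Check digit = (10 − (69 mod 10)) mod 10 = 1.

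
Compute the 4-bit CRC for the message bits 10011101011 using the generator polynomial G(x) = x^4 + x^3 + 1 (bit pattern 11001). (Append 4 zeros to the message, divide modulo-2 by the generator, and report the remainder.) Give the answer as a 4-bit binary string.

1011

Append 4 zeros: 100111010110000. Divide by 11001 (XOR where the leading bit is 1):
  pos 0: 10011 XOR 11001 = 01010
  pos 1: 10101 XOR 11001 = 01100
  pos 2: 11000 XOR 11001 = 00001
  pos 6: 11011 XOR 11001 = 00010
  pos 9: 10000 XOR 11001 = 01001
  pos 10: 10010 XOR 11001 = 01011
Remainder (last 4 bits) = 1011. This is the CRC / FCS.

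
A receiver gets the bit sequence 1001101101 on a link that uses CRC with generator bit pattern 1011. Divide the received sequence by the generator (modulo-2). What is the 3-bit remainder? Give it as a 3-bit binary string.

Modulo-2 division of 1001101101 by 1011:
  pos 0: 1001 XOR 1011 = 0010
  pos 2: 1010 XOR 1011 = 0001
  pos 5: 1110 XOR 1011 = 0101
  pos 6: 1011 XOR 1011 = 0000
Remainder = 000 (zero — the frame passes the CRC check).

000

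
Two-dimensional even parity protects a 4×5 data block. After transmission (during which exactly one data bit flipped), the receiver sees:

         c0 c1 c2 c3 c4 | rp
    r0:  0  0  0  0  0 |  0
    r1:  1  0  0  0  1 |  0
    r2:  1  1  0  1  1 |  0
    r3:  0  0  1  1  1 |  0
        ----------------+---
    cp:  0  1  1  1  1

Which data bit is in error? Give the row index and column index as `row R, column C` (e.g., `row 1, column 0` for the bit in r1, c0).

Recompute each row's even parity and compare to rp:
  r0: data parity 0, sent rp 0 → ok
  r1: data parity 0, sent rp 0 → ok
  r2: data parity 0, sent rp 0 → ok
  r3: data parity 1, sent rp 0 → mismatch
Recompute each column's even parity and compare to cp:
  c0: data parity 0, sent cp 0 → ok
  c1: data parity 1, sent cp 1 → ok
  c2: data parity 1, sent cp 1 → ok
  c3: data parity 0, sent cp 1 → mismatch
  c4: data parity 1, sent cp 1 → ok
Exactly one row (r3) and one column (c3) fail → the flipped bit is at their intersection.

row 3, column 3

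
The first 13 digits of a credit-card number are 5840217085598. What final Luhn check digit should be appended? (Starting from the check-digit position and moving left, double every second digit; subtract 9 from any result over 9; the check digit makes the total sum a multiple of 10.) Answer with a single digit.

Partial digits right→left: 8 9 5 5 8 0 7 1 2 0 4 8 5
Double every second digit counting from the check-digit position (so the 1st, 3rd, 5th, ... of the partial from the right).
  doubled (with −9 where >9): 7 1 7 5 4 8 1 → sum 33
  kept as-is: 9 5 0 1 0 8 → sum 23
Total = 33 + 23 = 56.
Check digit = (10 − (56 mod 10)) mod 10 = 4.

4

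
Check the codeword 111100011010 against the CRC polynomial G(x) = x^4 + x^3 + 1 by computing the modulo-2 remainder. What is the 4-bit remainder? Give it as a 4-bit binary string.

Modulo-2 division of 111100011010 by 11001:
  pos 0: 11110 XOR 11001 = 00111
  pos 2: 11100 XOR 11001 = 00101
  pos 4: 10111 XOR 11001 = 01110
  pos 5: 11100 XOR 11001 = 00101
  pos 7: 10110 XOR 11001 = 01111
Remainder = 1111 (nonzero — an error is detected).

1111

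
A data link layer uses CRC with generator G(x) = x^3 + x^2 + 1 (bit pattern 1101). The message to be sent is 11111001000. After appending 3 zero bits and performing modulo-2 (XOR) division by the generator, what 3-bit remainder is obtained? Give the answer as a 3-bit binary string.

Append 3 zeros: 11111001000000. Divide by 1101 (XOR where the leading bit is 1):
  pos 0: 1111 XOR 1101 = 0010
  pos 2: 1010 XOR 1101 = 0111
  pos 3: 1110 XOR 1101 = 0011
  pos 5: 1110 XOR 1101 = 0011
  pos 7: 1100 XOR 1101 = 0001
  pos 10: 1000 XOR 1101 = 0101
Remainder (last 3 bits) = 101. This is the CRC / FCS.

101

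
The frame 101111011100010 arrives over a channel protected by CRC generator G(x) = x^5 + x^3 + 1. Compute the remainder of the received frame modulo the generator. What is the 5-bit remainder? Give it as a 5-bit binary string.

01000

Modulo-2 division of 101111011100010 by 101001:
  pos 0: 101111 XOR 101001 = 000110
  pos 3: 110011 XOR 101001 = 011010
  pos 4: 110101 XOR 101001 = 011100
  pos 5: 111000 XOR 101001 = 010001
  pos 6: 100010 XOR 101001 = 001011
  pos 8: 101101 XOR 101001 = 000100
Remainder = 01000 (nonzero — an error is detected).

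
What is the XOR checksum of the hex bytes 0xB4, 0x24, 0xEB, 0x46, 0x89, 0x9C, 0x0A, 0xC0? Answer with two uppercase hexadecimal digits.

XOR the bytes together:
  start with 0xB4
  0xB4 ⊕ 0x24 = 0x90
  0x90 ⊕ 0xEB = 0x7B
  0x7B ⊕ 0x46 = 0x3D
  0x3D ⊕ 0x89 = 0xB4
  0xB4 ⊕ 0x9C = 0x28
  0x28 ⊕ 0x0A = 0x22
  0x22 ⊕ 0xC0 = 0xE2

E2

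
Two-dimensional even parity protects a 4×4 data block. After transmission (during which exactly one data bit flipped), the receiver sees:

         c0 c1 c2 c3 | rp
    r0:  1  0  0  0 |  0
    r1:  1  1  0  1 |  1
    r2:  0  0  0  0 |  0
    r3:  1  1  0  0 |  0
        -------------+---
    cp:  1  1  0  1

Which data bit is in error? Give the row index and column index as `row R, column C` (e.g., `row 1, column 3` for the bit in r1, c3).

row 0, column 1

Recompute each row's even parity and compare to rp:
  r0: data parity 1, sent rp 0 → mismatch
  r1: data parity 1, sent rp 1 → ok
  r2: data parity 0, sent rp 0 → ok
  r3: data parity 0, sent rp 0 → ok
Recompute each column's even parity and compare to cp:
  c0: data parity 1, sent cp 1 → ok
  c1: data parity 0, sent cp 1 → mismatch
  c2: data parity 0, sent cp 0 → ok
  c3: data parity 1, sent cp 1 → ok
Exactly one row (r0) and one column (c1) fail → the flipped bit is at their intersection.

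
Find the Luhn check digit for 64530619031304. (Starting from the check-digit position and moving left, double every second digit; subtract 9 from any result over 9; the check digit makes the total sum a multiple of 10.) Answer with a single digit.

Partial digits right→left: 4 0 3 1 3 0 9 1 6 0 3 5 4 6
Double every second digit counting from the check-digit position (so the 1st, 3rd, 5th, ... of the partial from the right).
  doubled (with −9 where >9): 8 6 6 9 3 6 8 → sum 46
  kept as-is: 0 1 0 1 0 5 6 → sum 13
Total = 46 + 13 = 59.
Check digit = (10 − (59 mod 10)) mod 10 = 1.

1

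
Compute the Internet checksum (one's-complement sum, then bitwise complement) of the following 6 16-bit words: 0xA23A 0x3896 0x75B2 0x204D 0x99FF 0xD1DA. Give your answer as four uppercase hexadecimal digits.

2355

One's-complement addition (fold any carry out of bit 15 back into bit 0):
  0xA23A + 0x3896 = 0x0DAD0
  0xDAD0 + 0x75B2 = 0x15082 → wrap carry → 0x5083
  0x5083 + 0x204D = 0x070D0
  0x70D0 + 0x99FF = 0x10ACF → wrap carry → 0x0AD0
  0x0AD0 + 0xD1DA = 0x0DCAA
One's-complement sum = 0xDCAA.
Checksum = ~0xDCAA & 0xFFFF = 0x2355.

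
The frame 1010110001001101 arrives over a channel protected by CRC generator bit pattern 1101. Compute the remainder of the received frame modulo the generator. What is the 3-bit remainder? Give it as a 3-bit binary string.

Modulo-2 division of 1010110001001101 by 1101:
  pos 0: 1010 XOR 1101 = 0111
  pos 1: 1111 XOR 1101 = 0010
  pos 3: 1010 XOR 1101 = 0111
  pos 4: 1110 XOR 1101 = 0011
  pos 6: 1101 XOR 1101 = 0000
  pos 12: 1101 XOR 1101 = 0000
Remainder = 000 (zero — the frame passes the CRC check).

000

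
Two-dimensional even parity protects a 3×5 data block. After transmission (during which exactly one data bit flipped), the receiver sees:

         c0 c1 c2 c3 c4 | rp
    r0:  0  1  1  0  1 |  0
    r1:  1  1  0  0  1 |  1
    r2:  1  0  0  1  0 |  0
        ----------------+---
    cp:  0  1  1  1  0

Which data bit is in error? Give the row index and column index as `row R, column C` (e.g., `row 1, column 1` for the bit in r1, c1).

Recompute each row's even parity and compare to rp:
  r0: data parity 1, sent rp 0 → mismatch
  r1: data parity 1, sent rp 1 → ok
  r2: data parity 0, sent rp 0 → ok
Recompute each column's even parity and compare to cp:
  c0: data parity 0, sent cp 0 → ok
  c1: data parity 0, sent cp 1 → mismatch
  c2: data parity 1, sent cp 1 → ok
  c3: data parity 1, sent cp 1 → ok
  c4: data parity 0, sent cp 0 → ok
Exactly one row (r0) and one column (c1) fail → the flipped bit is at their intersection.

row 0, column 1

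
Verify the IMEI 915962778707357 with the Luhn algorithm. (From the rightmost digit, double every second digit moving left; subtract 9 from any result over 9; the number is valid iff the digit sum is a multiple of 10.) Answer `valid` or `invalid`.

invalid

From the right, keep odd positions and double even positions (subtract 9 from any doubled value over 9):
  doubled (positions 2,4,...): 1 5 5 5 4 9 2 → sum 31
  kept (positions 1,3,...): 7 3 0 8 7 6 5 9 → sum 45
Total = 76.
76 mod 10 = 6, so the number is invalid.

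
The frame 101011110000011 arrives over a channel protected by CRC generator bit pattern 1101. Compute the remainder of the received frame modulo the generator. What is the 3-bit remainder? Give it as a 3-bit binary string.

011

Modulo-2 division of 101011110000011 by 1101:
  pos 0: 1010 XOR 1101 = 0111
  pos 1: 1111 XOR 1101 = 0010
  pos 3: 1011 XOR 1101 = 0110
  pos 4: 1101 XOR 1101 = 0000
Remainder = 011 (nonzero — an error is detected).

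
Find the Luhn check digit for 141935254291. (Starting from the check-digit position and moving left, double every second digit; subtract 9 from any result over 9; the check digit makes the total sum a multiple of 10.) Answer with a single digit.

5

Partial digits right→left: 1 9 2 4 5 2 5 3 9 1 4 1
Double every second digit counting from the check-digit position (so the 1st, 3rd, 5th, ... of the partial from the right).
  doubled (with −9 where >9): 2 4 1 1 9 8 → sum 25
  kept as-is: 9 4 2 3 1 1 → sum 20
Total = 25 + 20 = 45.
Check digit = (10 − (45 mod 10)) mod 10 = 5.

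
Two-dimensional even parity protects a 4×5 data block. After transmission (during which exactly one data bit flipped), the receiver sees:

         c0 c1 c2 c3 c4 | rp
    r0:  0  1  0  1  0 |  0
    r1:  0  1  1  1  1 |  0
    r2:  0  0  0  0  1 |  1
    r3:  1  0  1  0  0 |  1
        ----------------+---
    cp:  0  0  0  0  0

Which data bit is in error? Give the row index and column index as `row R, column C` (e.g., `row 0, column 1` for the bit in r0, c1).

Recompute each row's even parity and compare to rp:
  r0: data parity 0, sent rp 0 → ok
  r1: data parity 0, sent rp 0 → ok
  r2: data parity 1, sent rp 1 → ok
  r3: data parity 0, sent rp 1 → mismatch
Recompute each column's even parity and compare to cp:
  c0: data parity 1, sent cp 0 → mismatch
  c1: data parity 0, sent cp 0 → ok
  c2: data parity 0, sent cp 0 → ok
  c3: data parity 0, sent cp 0 → ok
  c4: data parity 0, sent cp 0 → ok
Exactly one row (r3) and one column (c0) fail → the flipped bit is at their intersection.

row 3, column 0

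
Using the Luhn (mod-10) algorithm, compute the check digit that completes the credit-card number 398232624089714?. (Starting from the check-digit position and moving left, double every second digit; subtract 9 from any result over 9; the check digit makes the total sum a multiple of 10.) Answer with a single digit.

Partial digits right→left: 4 1 7 9 8 0 4 2 6 2 3 2 8 9 3
Double every second digit counting from the check-digit position (so the 1st, 3rd, 5th, ... of the partial from the right).
  doubled (with −9 where >9): 8 5 7 8 3 6 7 6 → sum 50
  kept as-is: 1 9 0 2 2 2 9 → sum 25
Total = 50 + 25 = 75.
Check digit = (10 − (75 mod 10)) mod 10 = 5.

5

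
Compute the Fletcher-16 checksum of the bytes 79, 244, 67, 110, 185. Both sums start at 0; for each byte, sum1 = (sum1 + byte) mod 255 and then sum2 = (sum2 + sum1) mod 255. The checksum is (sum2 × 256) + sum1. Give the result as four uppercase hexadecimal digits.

C0AF

Running sums (mod 255):
  after byte 0 (79): sum1=79, sum2=79
  after byte 1 (244): sum1=68, sum2=147
  after byte 2 (67): sum1=135, sum2=27
  after byte 3 (110): sum1=245, sum2=17
  after byte 4 (185): sum1=175, sum2=192
Checksum = sum2·256 + sum1 = 192·256 + 175 = 49327 = 0xC0AF.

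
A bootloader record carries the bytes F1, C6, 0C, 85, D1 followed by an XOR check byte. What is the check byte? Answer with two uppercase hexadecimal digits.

XOR the bytes together:
  start with 0xF1
  0xF1 ⊕ 0xC6 = 0x37
  0x37 ⊕ 0x0C = 0x3B
  0x3B ⊕ 0x85 = 0xBE
  0xBE ⊕ 0xD1 = 0x6F

6F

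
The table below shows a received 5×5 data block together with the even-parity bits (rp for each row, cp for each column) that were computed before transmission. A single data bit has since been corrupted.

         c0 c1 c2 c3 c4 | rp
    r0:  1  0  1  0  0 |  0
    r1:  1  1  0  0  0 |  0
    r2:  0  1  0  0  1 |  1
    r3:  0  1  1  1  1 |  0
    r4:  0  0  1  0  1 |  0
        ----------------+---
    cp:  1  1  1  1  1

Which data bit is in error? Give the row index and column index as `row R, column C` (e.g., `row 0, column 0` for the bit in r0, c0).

row 2, column 0

Recompute each row's even parity and compare to rp:
  r0: data parity 0, sent rp 0 → ok
  r1: data parity 0, sent rp 0 → ok
  r2: data parity 0, sent rp 1 → mismatch
  r3: data parity 0, sent rp 0 → ok
  r4: data parity 0, sent rp 0 → ok
Recompute each column's even parity and compare to cp:
  c0: data parity 0, sent cp 1 → mismatch
  c1: data parity 1, sent cp 1 → ok
  c2: data parity 1, sent cp 1 → ok
  c3: data parity 1, sent cp 1 → ok
  c4: data parity 1, sent cp 1 → ok
Exactly one row (r2) and one column (c0) fail → the flipped bit is at their intersection.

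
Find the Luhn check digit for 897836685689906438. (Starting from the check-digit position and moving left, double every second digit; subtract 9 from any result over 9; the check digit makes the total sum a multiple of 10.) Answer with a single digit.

2

Partial digits right→left: 8 3 4 6 0 9 9 8 6 5 8 6 6 3 8 7 9 8
Double every second digit counting from the check-digit position (so the 1st, 3rd, 5th, ... of the partial from the right).
  doubled (with −9 where >9): 7 8 0 9 3 7 3 7 9 → sum 53
  kept as-is: 3 6 9 8 5 6 3 7 8 → sum 55
Total = 53 + 55 = 108.
Check digit = (10 − (108 mod 10)) mod 10 = 2.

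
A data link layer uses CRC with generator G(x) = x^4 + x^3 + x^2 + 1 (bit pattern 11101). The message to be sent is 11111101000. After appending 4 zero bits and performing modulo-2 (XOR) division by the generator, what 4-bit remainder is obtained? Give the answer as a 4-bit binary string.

Append 4 zeros: 111111010000000. Divide by 11101 (XOR where the leading bit is 1):
  pos 0: 11111 XOR 11101 = 00010
  pos 3: 10101 XOR 11101 = 01000
  pos 4: 10000 XOR 11101 = 01101
  pos 5: 11010 XOR 11101 = 00111
  pos 7: 11100 XOR 11101 = 00001
Remainder (last 4 bits) = 1000. This is the CRC / FCS.

1000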